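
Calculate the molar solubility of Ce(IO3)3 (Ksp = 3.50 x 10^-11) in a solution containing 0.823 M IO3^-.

Ce(IO3)3(s) ⇌ Ce^3+(aq) + 3 IO3^-(aq)
Ksp = [Ce^3+][IO3^-]^3
If s mol/L dissolves here, [Ce^3+] = s, [IO3^-] = 0.823 + 3s ≈ 0.823 (common-ion effect: IO3^- is already 0.823 M).
Ksp ≈ s × (0.823)^3
s = 6.28 × 10^-11 M
Check: 3s = 1.9 × 10^-10 ≪ 0.823, so the approximation is valid.

s ≈ 6.28e-11 M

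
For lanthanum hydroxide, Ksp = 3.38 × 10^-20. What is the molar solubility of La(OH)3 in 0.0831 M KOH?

s = 5.89e-17 M

La(OH)3(s) <=> La^3+(aq) + 3 OH^-(aq)
Ksp = [La^3+][OH^-]^3
If s mol/L dissolves here, [La^3+] = s, [OH^-] = 0.0831 + 3s ≈ 0.0831 (Ksp is small, so little additional dissolves).
Ksp ≈ s × (0.0831)^3
s = 5.89 x 10^-17 M
Check: 3s = 1.8 × 10^-16 ≪ 0.0831, so the approximation is valid.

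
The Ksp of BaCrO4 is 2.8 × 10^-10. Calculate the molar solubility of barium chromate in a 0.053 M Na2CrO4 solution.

s ≈ 5.3 × 10^-9 M

BaCrO4(s) <=> Ba^2+ + CrO4^2-
Ksp = [Ba^2+][CrO4^2-]
If s mol/L dissolves here, [Ba^2+] = s, [CrO4^2-] = 0.053 + s ≈ 0.053 (common-ion effect: CrO4^2- is already 0.053 M).
Ksp ≈ s × 0.053
s = 5.3 × 10^-9 M
Check: s = 5.3 x 10^-9 ≪ 0.053, so the approximation is valid.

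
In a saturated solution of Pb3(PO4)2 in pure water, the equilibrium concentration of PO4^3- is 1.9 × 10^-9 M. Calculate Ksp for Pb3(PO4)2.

8.4 x 10^-44

Pb3(PO4)2(s) ⇌ 3 Pb^2+ + 2 PO4^3-
Stoichiometry gives [Pb^2+] = (3/2)[PO4^3-] = 2.85 × 10^-9 M.
Ksp = [Pb^2+]^3[PO4^3-]^2
Ksp = (2.85 × 10^-9)^3 × (1.9 × 10^-9)^2 = 8.4 × 10^-44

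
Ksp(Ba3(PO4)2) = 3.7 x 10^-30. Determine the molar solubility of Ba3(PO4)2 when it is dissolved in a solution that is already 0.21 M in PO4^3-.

s ≈ 1.5e-10 M

Ba3(PO4)2(s) ⇌ 3 Ba^2+ + 2 PO4^3-
Ksp = [Ba^2+]^3[PO4^3-]^2
Let s be the molar solubility in this solution. [Ba^2+] = 3s, [PO4^3-] = 0.21 + 2s ≈ 0.21 (common-ion effect: PO4^3- is already 0.21 M).
Ksp ≈ (3s)^3 × (0.21)^2
s = 1.5 × 10^-10 M
Check: 2s = 2.9 x 10^-10 ≪ 0.21, so the approximation is valid.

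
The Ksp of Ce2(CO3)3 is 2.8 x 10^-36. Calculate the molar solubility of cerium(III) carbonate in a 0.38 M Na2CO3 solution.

Ce2(CO3)3(s) <=> 2 Ce^3+ + 3 CO3^2-
Ksp = [Ce^3+]^2[CO3^2-]^3
If s mol/L dissolves here, [Ce^3+] = 2s, [CO3^2-] = 0.38 + 3s ≈ 0.38 (common-ion effect: CO3^2- is already 0.38 M).
Ksp ≈ (2s)^2 × (0.38)^3
s = 3.6 × 10^-18 M
Check: 3s = 1.1 x 10^-17 ≪ 0.38, so the approximation is valid.

s = 3.6 x 10^-18 M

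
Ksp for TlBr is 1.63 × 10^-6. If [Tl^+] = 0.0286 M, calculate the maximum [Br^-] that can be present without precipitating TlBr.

TlBr(s) ⇌ Tl^+(aq) + Br^-(aq)
Ksp = [Tl^+][Br^-]
Precipitation begins when Q = Ksp. With [Tl^+] = 0.0286 M:
1.63 × 10^-6 = (0.0286) × [Br^-]
[Br^-] = (1.63 × 10^-6 / 2.86 × 10^-2) = 5.70 × 10^-5 M

[Br^-] = 5.70e-5 M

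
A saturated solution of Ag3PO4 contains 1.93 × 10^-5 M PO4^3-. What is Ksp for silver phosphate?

Ag3PO4(s) <=> 3 Ag^+ + PO4^3-
Stoichiometry gives [Ag^+] = (3/1)[PO4^3-] = 5.790 × 10^-5 M.
Ksp = [Ag^+]^3[PO4^3-]
Ksp = (5.790 x 10^-5)^3 × 1.93 × 10^-5 = 3.75 x 10^-18

Ksp ≈ 3.75 × 10^-18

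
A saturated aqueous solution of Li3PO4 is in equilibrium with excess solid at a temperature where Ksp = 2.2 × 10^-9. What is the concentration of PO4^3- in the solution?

Li3PO4(s) ⇌ 3 Li^+ + PO4^3-
Ksp = [Li^+]^3[PO4^3-]
With molar solubility s: [Li^+] = 3s, [PO4^3-] = s.
Substituting: Ksp = (3s)^3s = 27s^4
s^4 = 2.2 × 10^-9 / 27, so s = 3.00 × 10^-3 M
[PO4^3-] = s = 3.0 × 10^-3 M

3.0 × 10^-3 M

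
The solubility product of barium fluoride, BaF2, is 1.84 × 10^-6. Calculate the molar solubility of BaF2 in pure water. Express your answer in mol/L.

s ≈ 7.72 × 10^-3 M

BaF2(s) ⇌ Ba^2+ + 2 F^-
Ksp = [Ba^2+][F^-]^2
Let s = molar solubility. Then [Ba^2+] = s and [F^-] = 2s.
So Ksp = s × (2s)^2 = 4s^3
Solving, s = (1.84 × 10^-6/4)^(1/3) = 7.72 × 10^-3 M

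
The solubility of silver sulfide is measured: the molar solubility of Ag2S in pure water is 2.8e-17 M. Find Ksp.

Ksp = 8.8e-50

Ag2S(s) ⇌ 2 Ag^+(aq) + S^2-(aq)
With molar solubility s: [Ag^+] = 2s, [S^2-] = s.
Ksp = [Ag^+]^2[S^2-]
Substituting: Ksp = (2s)^2s = 4s^3
Ksp = 4 × (2.8 × 10^-17)^3 = 8.8 x 10^-50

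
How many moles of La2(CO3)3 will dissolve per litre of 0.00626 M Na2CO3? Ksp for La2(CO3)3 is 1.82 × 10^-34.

La2(CO3)3(s) ⇌ 2 La^3+(aq) + 3 CO3^2-(aq)
Ksp = [La^3+]^2[CO3^2-]^3
If s mol/L dissolves here, [La^3+] = 2s, [CO3^2-] = 0.00626 + 3s ≈ 0.00626 (since CO3^2- from Na2CO3 dominates).
Ksp ≈ (2s)^2 × (0.00626)^3
s = 1.36 × 10^-14 M
Check: 3s = 4.1 x 10^-14 ≪ 0.00626, so the approximation is valid.

s ≈ 1.36 x 10^-14 M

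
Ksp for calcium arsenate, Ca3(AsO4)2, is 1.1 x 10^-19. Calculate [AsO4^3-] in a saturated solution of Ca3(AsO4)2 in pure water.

Ca3(AsO4)2(s) <=> 3 Ca^2+(aq) + 2 AsO4^3-(aq)
Ksp = [Ca^2+]^3[AsO4^3-]^2
Let s = molar solubility. Then [Ca^2+] = 3s and [AsO4^3-] = 2s.
Ksp = (3s)^3(2s)^2 = 108s^5
Solving, s = (1.1 x 10^-19/108)^(1/5) = 6.33 × 10^-5 M
[AsO4^3-] = 2s = 1.3 x 10^-4 M

[AsO4^3-] = 1.3e-4 M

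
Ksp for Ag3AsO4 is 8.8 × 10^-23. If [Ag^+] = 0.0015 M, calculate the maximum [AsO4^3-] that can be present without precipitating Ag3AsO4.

Ag3AsO4(s) ⇌ 3 Ag^+(aq) + AsO4^3-(aq)
Ksp = [Ag^+]^3[AsO4^3-]
Precipitation begins when Q = Ksp. With [Ag^+] = 0.0015 M:
8.8 × 10^-23 = (0.0015)^3 × [AsO4^3-]
[AsO4^3-] = (8.8 × 10^-23 / 3.38 × 10^-9) = 2.6 × 10^-14 M

[AsO4^3-] = 2.6 × 10^-14 M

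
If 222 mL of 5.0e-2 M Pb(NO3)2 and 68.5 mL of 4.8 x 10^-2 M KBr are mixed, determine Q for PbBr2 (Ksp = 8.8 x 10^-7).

Total volume = 222 + 68.5 = 290.5 mL.
[Pb^2+] = 5.0 × 10^-2 × (222/290.5) = 3.82 x 10^-2 M
[Br^-] = 4.8 × 10^-2 × (68.5/290.5) = 1.13 × 10^-2 M
PbBr2(s) ⇌ Pb^2+(aq) + 2 Br^-(aq), so Q = [Pb^2+][Br^-]^2
Q = (3.82 × 10^-2)(1.13 x 10^-2)^2 = 4.9 × 10^-6
Q > Ksp, so PbBr2 will precipitate.

4.9 × 10^-6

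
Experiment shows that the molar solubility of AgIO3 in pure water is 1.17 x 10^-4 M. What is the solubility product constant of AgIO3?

Ksp ≈ 1.37 × 10^-8

AgIO3(s) ⇌ Ag^+(aq) + IO3^-(aq)
With molar solubility s: [Ag^+] = s, [IO3^-] = s.
Ksp = [Ag^+][IO3^-]
Ksp = s × s = s^2
With s = 1.17 × 10^-4: Ksp = 1.37 × 10^-8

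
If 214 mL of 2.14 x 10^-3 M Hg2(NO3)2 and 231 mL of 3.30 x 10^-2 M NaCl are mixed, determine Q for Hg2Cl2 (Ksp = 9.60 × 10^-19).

Total volume = 214 + 231 = 445 mL.
[Hg2^2+] = 2.14 × 10^-3 × (214/445) = 1.029 × 10^-3 M
[Cl^-] = 3.30 x 10^-2 × (231/445) = 1.713 × 10^-2 M
Hg2Cl2(s) <=> Hg2^2+(aq) + 2 Cl^-(aq), so Q = [Hg2^2+][Cl^-]^2
Q = (1.029 × 10^-3)(1.713 × 10^-2)^2 = 3.02 x 10^-7
Q > Ksp, so Hg2Cl2 will precipitate.

Q = 3.02e-7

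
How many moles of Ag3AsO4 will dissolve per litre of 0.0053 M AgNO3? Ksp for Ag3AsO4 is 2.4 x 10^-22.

Ag3AsO4(s) ⇌ 3 Ag^+(aq) + AsO4^3-(aq)
Ksp = [Ag^+]^3[AsO4^3-]
Let s = moles of Ag3AsO4 that dissolve per litre. [Ag^+] = 0.0053 + 3s ≈ 0.0053, [AsO4^3-] = s (since Ag^+ from AgNO3 dominates).
Ksp ≈ (0.0053)^3 × s
s = 1.6 × 10^-15 M
Check: 3s = 4.8 × 10^-15 ≪ 0.0053, so the approximation is valid.

s = 1.6 × 10^-15 M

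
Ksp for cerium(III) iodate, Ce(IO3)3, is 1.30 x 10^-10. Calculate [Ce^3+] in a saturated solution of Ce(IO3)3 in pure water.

1.48e-3 M

Ce(IO3)3(s) ⇌ Ce^3+(aq) + 3 IO3^-(aq)
Ksp = [Ce^3+][IO3^-]^3
With molar solubility s: [Ce^3+] = s, [IO3^-] = 3s.
Ksp = s(3s)^3 = 27s^4
Solving, s = (1.30 x 10^-10/27)^(1/4) = 1.481 × 10^-3 M
[Ce^3+] = s = 1.48 × 10^-3 M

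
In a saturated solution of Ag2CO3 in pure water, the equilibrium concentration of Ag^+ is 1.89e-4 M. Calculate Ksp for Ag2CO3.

Ksp = 3.38 × 10^-12

Ag2CO3(s) <=> 2 Ag^+ + CO3^2-
Stoichiometry gives [CO3^2-] = (1/2)[Ag^+] = 9.450 × 10^-5 M.
Ksp = [Ag^+]^2[CO3^2-]
Ksp = (1.89 × 10^-4)^2 × 9.450 x 10^-5 = 3.38 × 10^-12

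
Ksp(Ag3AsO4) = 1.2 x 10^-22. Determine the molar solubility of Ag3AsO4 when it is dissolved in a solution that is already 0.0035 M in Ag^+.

Ag3AsO4(s) ⇌ 3 Ag^+(aq) + AsO4^3-(aq)
Ksp = [Ag^+]^3[AsO4^3-]
Let s = moles of Ag3AsO4 that dissolve per litre. [Ag^+] = 0.0035 + 3s ≈ 0.0035, [AsO4^3-] = s (since the Ag^+ already present dominates).
Ksp ≈ (0.0035)^3 × s
s = 2.8 x 10^-15 M
Check: 3s = 8.4 × 10^-15 ≪ 0.0035, so the approximation is valid.

2.8 × 10^-15 M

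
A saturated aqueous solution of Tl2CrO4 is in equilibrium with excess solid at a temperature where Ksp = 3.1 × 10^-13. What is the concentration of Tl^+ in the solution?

[Tl^+] = 8.5e-5 M

Tl2CrO4(s) ⇌ 2 Tl^+(aq) + CrO4^2-(aq)
Ksp = [Tl^+]^2[CrO4^2-]
If s mol/L of Tl2CrO4 dissolves, [Tl^+] = 2s and [CrO4^2-] = s.
Ksp = (2s)^2s = 4s^3
Solving, s = (3.1 × 10^-13/4)^(1/3) = 4.26 x 10^-5 M
[Tl^+] = 2s = 8.5 x 10^-5 M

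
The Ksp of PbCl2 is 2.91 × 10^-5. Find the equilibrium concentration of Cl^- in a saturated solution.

[Cl^-] = 0.0388 M

PbCl2(s) ⇌ Pb^2+ + 2 Cl^-
Ksp = [Pb^2+][Cl^-]^2
With molar solubility s: [Pb^2+] = s, [Cl^-] = 2s.
So Ksp = s × (2s)^2 = 4s^3
Solving, s = (2.91 × 10^-5/4)^(1/3) = 1.938 x 10^-2 M
[Cl^-] = 2s = 3.88 x 10^-2 M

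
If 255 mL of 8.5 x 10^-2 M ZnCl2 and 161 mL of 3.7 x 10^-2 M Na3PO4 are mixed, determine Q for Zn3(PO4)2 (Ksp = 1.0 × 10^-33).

Total volume = 255 + 161 = 416 mL.
[Zn^2+] = 8.5 × 10^-2 × (255/416) = 5.21 × 10^-2 M
[PO4^3-] = 3.7 × 10^-2 × (161/416) = 1.43 × 10^-2 M
Zn3(PO4)2(s) ⇌ 3 Zn^2+ + 2 PO4^3-, so Q = [Zn^2+]^3[PO4^3-]^2
Q = (5.21 x 10^-2)^3(1.43 x 10^-2)^2 = 2.9 x 10^-8
Q > Ksp, so Zn3(PO4)2 will precipitate.

2.9 × 10^-8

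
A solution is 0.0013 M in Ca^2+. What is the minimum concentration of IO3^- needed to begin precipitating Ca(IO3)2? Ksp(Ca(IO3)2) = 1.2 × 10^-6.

[IO3^-] = 3.0e-2 M

Ca(IO3)2(s) ⇌ Ca^2+(aq) + 2 IO3^-(aq)
Ksp = [Ca^2+][IO3^-]^2
Precipitation begins when Q = Ksp. With [Ca^2+] = 0.0013 M:
1.2 × 10^-6 = (0.0013) × [IO3^-]^2
[IO3^-] = (1.2 × 10^-6 / 1.3 × 10^-3)^(1/2) = 3.0 x 10^-2 M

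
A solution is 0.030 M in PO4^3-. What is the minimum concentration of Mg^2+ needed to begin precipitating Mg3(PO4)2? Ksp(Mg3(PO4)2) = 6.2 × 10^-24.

Mg3(PO4)2(s) ⇌ 3 Mg^2+(aq) + 2 PO4^3-(aq)
Ksp = [Mg^2+]^3[PO4^3-]^2
Precipitation begins when Q = Ksp. With [PO4^3-] = 0.030 M:
6.2 × 10^-24 = (0.030)^2 × [Mg^2+]^3
[Mg^2+] = (6.2 × 10^-24 / 9.00 x 10^-4)^(1/3) = 1.9 x 10^-7 M

[Mg^2+] ≈ 1.9 × 10^-7 M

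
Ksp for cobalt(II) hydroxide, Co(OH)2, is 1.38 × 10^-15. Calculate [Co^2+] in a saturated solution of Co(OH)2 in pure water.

7.01 × 10^-6 M

Co(OH)2(s) ⇌ Co^2+ + 2 OH^-
Ksp = [Co^2+][OH^-]^2
For each mole of Co(OH)2 that dissolves: [Co^2+] = s, [OH^-] = 2s.
Ksp = s(2s)^2 = 4s^3
Solving, s = (1.38 × 10^-15/4)^(1/3) = 7.014 × 10^-6 M
[Co^2+] = s = 7.01 x 10^-6 M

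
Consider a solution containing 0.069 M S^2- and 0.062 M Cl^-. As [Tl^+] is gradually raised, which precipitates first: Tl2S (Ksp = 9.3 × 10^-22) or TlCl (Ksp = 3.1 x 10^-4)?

Tl2S

Precipitation of each salt starts when its ion product equals its Ksp.
For Tl2S: 9.3 × 10^-22 = 0.069 × [Tl^+]^2  ⇒  [Tl^+] = 1.2 × 10^-10 M.
For TlCl: 3.1 x 10^-4 = 0.062 × [Tl^+]  ⇒  [Tl^+] = 5.0 × 10^-3 M.
The salt with the lower threshold [Tl^+] precipitates first: Tl2S.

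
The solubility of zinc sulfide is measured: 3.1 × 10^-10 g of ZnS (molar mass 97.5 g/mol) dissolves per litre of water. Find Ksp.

Molar solubility s = (3.1 × 10^-10 g/L) / (97.5 g/mol) = 3.18 x 10^-12 M.
ZnS(s) ⇌ Zn^2+ + S^2-
With molar solubility s: [Zn^2+] = s, [S^2-] = s.
Ksp = [Zn^2+][S^2-]
Ksp = s^2
Ksp = (3.18 x 10^-12)^2 = 1.0 × 10^-23

Ksp ≈ 1.0 × 10^-23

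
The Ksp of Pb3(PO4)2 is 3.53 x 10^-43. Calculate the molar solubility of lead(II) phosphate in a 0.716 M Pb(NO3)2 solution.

s ≈ 4.90 x 10^-22 M

Pb3(PO4)2(s) ⇌ 3 Pb^2+(aq) + 2 PO4^3-(aq)
Ksp = [Pb^2+]^3[PO4^3-]^2
Let s = moles of Pb3(PO4)2 that dissolve per litre. [Pb^2+] = 0.716 + 3s ≈ 0.716, [PO4^3-] = 2s (common-ion effect: Pb^2+ is already 0.716 M).
Ksp ≈ (0.716)^3 × (2s)^2
s = 4.90 × 10^-22 M
Check: 3s = 1.5 × 10^-21 ≪ 0.716, so the approximation is valid.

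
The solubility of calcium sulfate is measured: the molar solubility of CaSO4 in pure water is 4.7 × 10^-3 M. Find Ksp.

CaSO4(s) ⇌ Ca^2+(aq) + SO4^2-(aq)
Let s = molar solubility. Then [Ca^2+] = s and [SO4^2-] = s.
Ksp = [Ca^2+][SO4^2-]
Ksp = s^2
With s = 4.7 × 10^-3: Ksp = 2.2 × 10^-5

2.2 × 10^-5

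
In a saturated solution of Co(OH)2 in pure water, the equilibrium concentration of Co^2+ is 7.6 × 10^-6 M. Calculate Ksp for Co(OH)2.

Ksp = 1.8 x 10^-15

Co(OH)2(s) ⇌ Co^2+ + 2 OH^-
Stoichiometry gives [OH^-] = (2/1)[Co^2+] = 1.52 x 10^-5 M.
Ksp = [Co^2+][OH^-]^2
Ksp = 7.6 × 10^-6 × (1.52 × 10^-5)^2 = 1.8 x 10^-15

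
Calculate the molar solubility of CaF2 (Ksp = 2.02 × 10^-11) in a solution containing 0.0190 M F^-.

CaF2(s) <=> Ca^2+ + 2 F^-
Ksp = [Ca^2+][F^-]^2
If s mol/L dissolves here, [Ca^2+] = s, [F^-] = 0.0190 + 2s ≈ 0.0190 (since the F^- already present dominates).
Ksp ≈ s × (0.0190)^2
s = 5.60 x 10^-8 M
Check: 2s = 1.1 x 10^-7 ≪ 0.0190, so the approximation is valid.

5.60e-8 M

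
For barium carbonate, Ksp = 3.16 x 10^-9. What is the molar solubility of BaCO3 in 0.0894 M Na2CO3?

s = 3.53e-8 M

BaCO3(s) ⇌ Ba^2+ + CO3^2-
Ksp = [Ba^2+][CO3^2-]
Let s = moles of BaCO3 that dissolve per litre. [Ba^2+] = s, [CO3^2-] = 0.0894 + s ≈ 0.0894 (common-ion effect: CO3^2- is already 0.0894 M).
Ksp ≈ s × 0.0894
s = 3.53 × 10^-8 M
Check: s = 3.5 x 10^-8 ≪ 0.0894, so the approximation is valid.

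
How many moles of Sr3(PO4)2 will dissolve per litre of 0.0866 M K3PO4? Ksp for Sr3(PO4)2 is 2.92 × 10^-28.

Sr3(PO4)2(s) <=> 3 Sr^2+ + 2 PO4^3-
Ksp = [Sr^2+]^3[PO4^3-]^2
If s mol/L dissolves here, [Sr^2+] = 3s, [PO4^3-] = 0.0866 + 2s ≈ 0.0866 (Ksp is small, so little additional dissolves).
Ksp ≈ (3s)^3 × (0.0866)^2
s = 1.13 × 10^-9 M
Check: 2s = 2.3 × 10^-9 ≪ 0.0866, so the approximation is valid.

1.13e-9 M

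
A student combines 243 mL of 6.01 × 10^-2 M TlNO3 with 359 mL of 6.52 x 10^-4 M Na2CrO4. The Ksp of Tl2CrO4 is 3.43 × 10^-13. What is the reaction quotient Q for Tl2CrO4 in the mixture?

Total volume = 243 + 359 = 602 mL.
[Tl^+] = 6.01 × 10^-2 × (243/602) = 2.426 x 10^-2 M
[CrO4^2-] = 6.52 × 10^-4 × (359/602) = 3.888 × 10^-4 M
Tl2CrO4(s) ⇌ 2 Tl^+(aq) + CrO4^2-(aq), so Q = [Tl^+]^2[CrO4^2-]
Q = (2.426 × 10^-2)^2(3.888 × 10^-4) = 2.29 × 10^-7
Q > Ksp, so Tl2CrO4 will precipitate.

2.29 × 10^-7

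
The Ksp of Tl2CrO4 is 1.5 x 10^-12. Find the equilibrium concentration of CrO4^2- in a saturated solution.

Tl2CrO4(s) <=> 2 Tl^+(aq) + CrO4^2-(aq)
Ksp = [Tl^+]^2[CrO4^2-]
For each mole of Tl2CrO4 that dissolves: [Tl^+] = 2s, [CrO4^2-] = s.
Substituting: Ksp = (2s)^2s = 4s^3
s^3 = 1.5 x 10^-12 / 4, so s = 7.21 x 10^-5 M
[CrO4^2-] = s = 7.2 × 10^-5 M

7.2e-5 M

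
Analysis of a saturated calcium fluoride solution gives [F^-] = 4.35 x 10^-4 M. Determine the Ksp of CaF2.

CaF2(s) ⇌ Ca^2+(aq) + 2 F^-(aq)
Stoichiometry gives [Ca^2+] = (1/2)[F^-] = 2.175 × 10^-4 M.
Ksp = [Ca^2+][F^-]^2
Ksp = 2.175 x 10^-4 × (4.35 × 10^-4)^2 = 4.12 x 10^-11

4.12 x 10^-11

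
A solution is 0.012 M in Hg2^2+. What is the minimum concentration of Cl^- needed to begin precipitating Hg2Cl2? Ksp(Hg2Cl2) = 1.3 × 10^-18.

Hg2Cl2(s) ⇌ Hg2^2+(aq) + 2 Cl^-(aq)
Ksp = [Hg2^2+][Cl^-]^2
Precipitation begins when Q = Ksp. With [Hg2^2+] = 0.012 M:
1.3 × 10^-18 = (0.012) × [Cl^-]^2
[Cl^-] = (1.3 × 10^-18 / 1.2 × 10^-2)^(1/2) = 1.0 x 10^-8 M

1.0 x 10^-8 M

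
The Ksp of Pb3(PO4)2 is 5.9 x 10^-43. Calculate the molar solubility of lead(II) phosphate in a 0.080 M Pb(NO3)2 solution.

s = 1.7 x 10^-20 M

Pb3(PO4)2(s) <=> 3 Pb^2+(aq) + 2 PO4^3-(aq)
Ksp = [Pb^2+]^3[PO4^3-]^2
If s mol/L dissolves here, [Pb^2+] = 0.080 + 3s ≈ 0.080, [PO4^3-] = 2s (common-ion effect: Pb^2+ is already 0.080 M).
Ksp ≈ (0.080)^3 × (2s)^2
s = 1.7 x 10^-20 M
Check: 3s = 5.1 x 10^-20 ≪ 0.080, so the approximation is valid.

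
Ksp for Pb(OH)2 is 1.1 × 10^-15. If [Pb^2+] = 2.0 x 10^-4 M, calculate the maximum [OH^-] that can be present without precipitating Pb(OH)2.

[OH^-] ≈ 2.3 × 10^-6 M

Pb(OH)2(s) <=> Pb^2+(aq) + 2 OH^-(aq)
Ksp = [Pb^2+][OH^-]^2
Precipitation begins when Q = Ksp. With [Pb^2+] = 2.0 x 10^-4 M:
1.1 × 10^-15 = (2.0 x 10^-4) × [OH^-]^2
[OH^-] = (1.1 × 10^-15 / 2.0 × 10^-4)^(1/2) = 2.3 × 10^-6 M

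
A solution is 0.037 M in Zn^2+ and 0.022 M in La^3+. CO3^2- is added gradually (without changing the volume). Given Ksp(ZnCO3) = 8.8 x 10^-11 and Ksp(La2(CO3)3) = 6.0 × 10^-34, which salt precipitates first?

Each salt begins to precipitate when Q = Ksp, i.e. when [CO3^2-] reaches its threshold.
For ZnCO3: 8.8 x 10^-11 = 0.037 × [CO3^2-]  ⇒  [CO3^2-] = 2.4 × 10^-9 M.
For La2(CO3)3: 6.0 × 10^-34 = (0.022)^2 × [CO3^2-]^3  ⇒  [CO3^2-] = 1.1 × 10^-10 M.
The salt with the lower threshold [CO3^2-] precipitates first: La2(CO3)3.

La2(CO3)3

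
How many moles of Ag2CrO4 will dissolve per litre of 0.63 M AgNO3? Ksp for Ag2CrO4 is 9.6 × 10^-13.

s ≈ 2.4 × 10^-12 M

Ag2CrO4(s) ⇌ 2 Ag^+(aq) + CrO4^2-(aq)
Ksp = [Ag^+]^2[CrO4^2-]
Let s be the molar solubility in this solution. [Ag^+] = 0.63 + 2s ≈ 0.63, [CrO4^2-] = s (since Ag^+ from AgNO3 dominates).
Ksp ≈ (0.63)^2 × s
s = 2.4 × 10^-12 M
Check: 2s = 4.8 x 10^-12 ≪ 0.63, so the approximation is valid.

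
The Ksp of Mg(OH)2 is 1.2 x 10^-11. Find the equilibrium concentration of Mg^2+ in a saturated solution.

[Mg^2+] = 1.4 × 10^-4 M

Mg(OH)2(s) ⇌ Mg^2+ + 2 OH^-
Ksp = [Mg^2+][OH^-]^2
If s mol/L of Mg(OH)2 dissolves, [Mg^2+] = s and [OH^-] = 2s.
So Ksp = s × (2s)^2 = 4s^3
s = (1.2 x 10^-11 / 4)^(1/3) = 1.44 × 10^-4 M
[Mg^2+] = s = 1.4 × 10^-4 M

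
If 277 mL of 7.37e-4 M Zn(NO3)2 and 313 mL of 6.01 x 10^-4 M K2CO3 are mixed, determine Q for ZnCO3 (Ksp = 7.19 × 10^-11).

Q = 1.10 × 10^-7

Total volume = 277 + 313 = 590 mL.
[Zn^2+] = 7.37 × 10^-4 × (277/590) = 3.460 × 10^-4 M
[CO3^2-] = 6.01 × 10^-4 × (313/590) = 3.188 x 10^-4 M
ZnCO3(s) ⇌ Zn^2+(aq) + CO3^2-(aq), so Q = [Zn^2+][CO3^2-]
Q = (3.460 × 10^-4)(3.188 x 10^-4) = 1.10 x 10^-7
Q > Ksp, so ZnCO3 will precipitate.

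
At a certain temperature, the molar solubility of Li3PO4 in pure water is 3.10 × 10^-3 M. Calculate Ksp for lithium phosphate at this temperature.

Li3PO4(s) ⇌ 3 Li^+ + PO4^3-
If s mol/L of Li3PO4 dissolves, [Li^+] = 3s and [PO4^3-] = s.
Ksp = [Li^+]^3[PO4^3-]
So Ksp = (3s)^3 × s = 27s^4
With s = 3.10 × 10^-3: Ksp = 2.49 × 10^-9

Ksp ≈ 2.49e-9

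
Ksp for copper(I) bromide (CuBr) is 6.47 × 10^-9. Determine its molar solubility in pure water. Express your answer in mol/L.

CuBr(s) ⇌ Cu^+ + Br^-
Ksp = [Cu^+][Br^-]
Let s = molar solubility. Then [Cu^+] = s and [Br^-] = s.
Ksp = s^2
s = (6.47 × 10^-9)^(1/2) = 8.04 × 10^-5 M

s = 8.04 x 10^-5 M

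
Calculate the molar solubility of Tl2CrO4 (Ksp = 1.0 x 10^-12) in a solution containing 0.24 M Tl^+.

Tl2CrO4(s) ⇌ 2 Tl^+ + CrO4^2-
Ksp = [Tl^+]^2[CrO4^2-]
If s mol/L dissolves here, [Tl^+] = 0.24 + 2s ≈ 0.24, [CrO4^2-] = s (since the Tl^+ already present dominates).
Ksp ≈ (0.24)^2 × s
s = 1.7 × 10^-11 M
Check: 2s = 3.5 × 10^-11 ≪ 0.24, so the approximation is valid.

s ≈ 1.7e-11 M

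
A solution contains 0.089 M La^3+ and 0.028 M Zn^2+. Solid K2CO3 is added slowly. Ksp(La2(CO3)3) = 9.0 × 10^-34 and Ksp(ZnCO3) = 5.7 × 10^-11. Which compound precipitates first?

La2(CO3)3

Each salt begins to precipitate when Q = Ksp, i.e. when [CO3^2-] reaches its threshold.
For La2(CO3)3: 9.0 × 10^-34 = (0.089)^2 × [CO3^2-]^3  ⇒  [CO3^2-] = 4.8 x 10^-11 M.
For ZnCO3: 5.7 × 10^-11 = 0.028 × [CO3^2-]  ⇒  [CO3^2-] = 2.0 x 10^-9 M.
The salt with the lower threshold [CO3^2-] precipitates first: La2(CO3)3.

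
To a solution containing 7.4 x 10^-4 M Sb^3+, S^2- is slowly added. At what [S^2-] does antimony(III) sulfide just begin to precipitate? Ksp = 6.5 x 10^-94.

[S^2-] ≈ 1.1 x 10^-29 M

Sb2S3(s) <=> 2 Sb^3+ + 3 S^2-
Ksp = [Sb^3+]^2[S^2-]^3
Precipitation begins when Q = Ksp. With [Sb^3+] = 7.4 x 10^-4 M:
6.5 x 10^-94 = (7.4 x 10^-4)^2 × [S^2-]^3
[S^2-] = (6.5 x 10^-94 / 5.48 × 10^-7)^(1/3) = 1.1 x 10^-29 M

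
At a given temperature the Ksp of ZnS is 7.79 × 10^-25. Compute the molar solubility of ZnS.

8.83 × 10^-13 M

ZnS(s) ⇌ Zn^2+ + S^2-
Ksp = [Zn^2+][S^2-]
Let s = molar solubility. Then [Zn^2+] = s and [S^2-] = s.
Ksp = s × s = s^2
s = (7.79 × 10^-25)^(1/2) = 8.83 × 10^-13 M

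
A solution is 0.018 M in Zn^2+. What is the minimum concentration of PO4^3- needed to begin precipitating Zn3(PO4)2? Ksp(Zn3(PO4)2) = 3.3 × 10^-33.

Zn3(PO4)2(s) ⇌ 3 Zn^2+(aq) + 2 PO4^3-(aq)
Ksp = [Zn^2+]^3[PO4^3-]^2
Precipitation begins when Q = Ksp. With [Zn^2+] = 0.018 M:
3.3 × 10^-33 = (0.018)^3 × [PO4^3-]^2
[PO4^3-] = (3.3 × 10^-33 / 5.83 x 10^-6)^(1/2) = 2.4 × 10^-14 M

[PO4^3-] = 2.4 x 10^-14 M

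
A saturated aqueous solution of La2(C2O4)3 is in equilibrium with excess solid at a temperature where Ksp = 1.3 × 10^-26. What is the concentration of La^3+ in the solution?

[La^3+] = 5.2 × 10^-6 M

La2(C2O4)3(s) ⇌ 2 La^3+ + 3 C2O4^2-
Ksp = [La^3+]^2[C2O4^2-]^3
For each mole of La2(C2O4)3 that dissolves: [La^3+] = 2s, [C2O4^2-] = 3s.
Ksp = (2s)^2(3s)^3 = 108s^5
s^5 = 1.3 × 10^-26 / 108, so s = 2.61 × 10^-6 M
[La^3+] = 2s = 5.2 × 10^-6 M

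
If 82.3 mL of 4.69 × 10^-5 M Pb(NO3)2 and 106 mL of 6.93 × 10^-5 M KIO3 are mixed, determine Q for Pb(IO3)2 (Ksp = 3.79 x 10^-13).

3.12 × 10^-14

Total volume = 82.3 + 106 = 188.3 mL.
[Pb^2+] = 4.69 × 10^-5 × (82.3/188.3) = 2.050 x 10^-5 M
[IO3^-] = 6.93 × 10^-5 × (106/188.3) = 3.901 × 10^-5 M
Pb(IO3)2(s) <=> Pb^2+ + 2 IO3^-, so Q = [Pb^2+][IO3^-]^2
Q = (2.050 × 10^-5)(3.901 × 10^-5)^2 = 3.12 × 10^-14
Q < Ksp, so no precipitate of Pb(IO3)2 forms.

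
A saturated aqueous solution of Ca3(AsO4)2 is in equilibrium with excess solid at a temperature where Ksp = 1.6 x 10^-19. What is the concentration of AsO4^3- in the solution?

1.4 × 10^-4 M

Ca3(AsO4)2(s) <=> 3 Ca^2+ + 2 AsO4^3-
Ksp = [Ca^2+]^3[AsO4^3-]^2
Let s = molar solubility. Then [Ca^2+] = 3s and [AsO4^3-] = 2s.
Substituting: Ksp = (3s)^3(2s)^2 = 108s^5
Solving, s = (1.6 x 10^-19/108)^(1/5) = 6.83 × 10^-5 M
[AsO4^3-] = 2s = 1.4 x 10^-4 M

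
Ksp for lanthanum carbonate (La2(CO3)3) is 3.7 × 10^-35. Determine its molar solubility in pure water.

s = 5.1e-8 M

La2(CO3)3(s) ⇌ 2 La^3+ + 3 CO3^2-
Ksp = [La^3+]^2[CO3^2-]^3
With molar solubility s: [La^3+] = 2s, [CO3^2-] = 3s.
So Ksp = (2s)^2 × (3s)^3 = 108s^5
s = (3.7 × 10^-35 / 108)^(1/5) = 5.1 × 10^-8 M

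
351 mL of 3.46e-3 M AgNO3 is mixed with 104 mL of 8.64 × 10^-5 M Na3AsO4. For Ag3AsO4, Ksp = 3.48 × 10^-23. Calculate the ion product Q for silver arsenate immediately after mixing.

Total volume = 351 + 104 = 455 mL.
[Ag^+] = 3.46 × 10^-3 × (351/455) = 2.669 × 10^-3 M
[AsO4^3-] = 8.64 x 10^-5 × (104/455) = 1.975 × 10^-5 M
Ag3AsO4(s) ⇌ 3 Ag^+ + AsO4^3-, so Q = [Ag^+]^3[AsO4^3-]
Q = (2.669 x 10^-3)^3(1.975 x 10^-5) = 3.76 x 10^-13
Q > Ksp, so Ag3AsO4 will precipitate.

Q ≈ 3.76e-13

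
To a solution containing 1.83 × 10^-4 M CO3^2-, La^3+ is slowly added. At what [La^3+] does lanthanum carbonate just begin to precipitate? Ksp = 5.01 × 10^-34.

[La^3+] = 9.04 × 10^-12 M

La2(CO3)3(s) <=> 2 La^3+(aq) + 3 CO3^2-(aq)
Ksp = [La^3+]^2[CO3^2-]^3
Precipitation begins when Q = Ksp. With [CO3^2-] = 1.83 × 10^-4 M:
5.01 × 10^-34 = (1.83 × 10^-4)^3 × [La^3+]^2
[La^3+] = (5.01 × 10^-34 / 6.128 x 10^-12)^(1/2) = 9.04 × 10^-12 M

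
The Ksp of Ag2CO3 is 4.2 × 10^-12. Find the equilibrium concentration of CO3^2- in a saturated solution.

[CO3^2-] ≈ 1.0 x 10^-4 M

Ag2CO3(s) ⇌ 2 Ag^+ + CO3^2-
Ksp = [Ag^+]^2[CO3^2-]
For each mole of Ag2CO3 that dissolves: [Ag^+] = 2s, [CO3^2-] = s.
Substituting: Ksp = (2s)^2s = 4s^3
Solving, s = (4.2 × 10^-12/4)^(1/3) = 1.02 x 10^-4 M
[CO3^2-] = s = 1.0 x 10^-4 M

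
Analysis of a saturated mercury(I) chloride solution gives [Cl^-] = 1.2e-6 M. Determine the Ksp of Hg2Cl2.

8.6 x 10^-19

Hg2Cl2(s) ⇌ Hg2^2+ + 2 Cl^-
Stoichiometry gives [Hg2^2+] = (1/2)[Cl^-] = 6.00 x 10^-7 M.
Ksp = [Hg2^2+][Cl^-]^2
Ksp = 6.00 × 10^-7 × (1.2 × 10^-6)^2 = 8.6 x 10^-19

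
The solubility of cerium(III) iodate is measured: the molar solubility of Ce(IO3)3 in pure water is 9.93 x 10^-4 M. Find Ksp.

Ksp = 2.63e-11

Ce(IO3)3(s) ⇌ Ce^3+ + 3 IO3^-
For each mole of Ce(IO3)3 that dissolves: [Ce^3+] = s, [IO3^-] = 3s.
Ksp = [Ce^3+][IO3^-]^3
Substituting: Ksp = s(3s)^3 = 27s^4
With s = 9.93 × 10^-4: Ksp = 2.63 × 10^-11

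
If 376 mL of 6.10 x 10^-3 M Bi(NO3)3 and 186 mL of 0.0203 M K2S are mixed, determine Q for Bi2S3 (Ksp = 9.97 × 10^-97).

Total volume = 376 + 186 = 562 mL.
[Bi^3+] = 6.10 × 10^-3 × (376/562) = 4.081 x 10^-3 M
[S^2-] = 2.03 × 10^-2 × (186/562) = 6.719 × 10^-3 M
Bi2S3(s) ⇌ 2 Bi^3+(aq) + 3 S^2-(aq), so Q = [Bi^3+]^2[S^2-]^3
Q = (4.081 x 10^-3)^2(6.719 x 10^-3)^3 = 5.05 × 10^-12
Q > Ksp, so Bi2S3 will precipitate.

Q = 5.05 x 10^-12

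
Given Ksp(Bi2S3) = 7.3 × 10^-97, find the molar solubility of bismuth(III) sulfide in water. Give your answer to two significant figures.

Bi2S3(s) ⇌ 2 Bi^3+(aq) + 3 S^2-(aq)
Ksp = [Bi^3+]^2[S^2-]^3
If s mol/L of Bi2S3 dissolves, [Bi^3+] = 2s and [S^2-] = 3s.
So Ksp = (2s)^2 × (3s)^3 = 108s^5
s^5 = 7.3 × 10^-97 / 108, so s = 2.3 × 10^-20 M

s = 2.3 × 10^-20 M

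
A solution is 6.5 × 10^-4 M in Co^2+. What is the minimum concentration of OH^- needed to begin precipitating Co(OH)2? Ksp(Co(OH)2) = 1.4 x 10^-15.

1.5e-6 M

Co(OH)2(s) <=> Co^2+ + 2 OH^-
Ksp = [Co^2+][OH^-]^2
Precipitation begins when Q = Ksp. With [Co^2+] = 6.5 × 10^-4 M:
1.4 x 10^-15 = (6.5 × 10^-4) × [OH^-]^2
[OH^-] = (1.4 x 10^-15 / 6.5 × 10^-4)^(1/2) = 1.5 x 10^-6 M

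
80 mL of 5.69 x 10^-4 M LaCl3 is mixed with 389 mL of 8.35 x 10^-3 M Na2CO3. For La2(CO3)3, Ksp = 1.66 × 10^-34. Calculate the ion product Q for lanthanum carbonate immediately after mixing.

3.13 × 10^-15

Total volume = 80 + 389 = 469 mL.
[La^3+] = 5.69 x 10^-4 × (80/469) = 9.706 × 10^-5 M
[CO3^2-] = 8.35 × 10^-3 × (389/469) = 6.926 x 10^-3 M
La2(CO3)3(s) ⇌ 2 La^3+(aq) + 3 CO3^2-(aq), so Q = [La^3+]^2[CO3^2-]^3
Q = (9.706 x 10^-5)^2(6.926 × 10^-3)^3 = 3.13 × 10^-15
Q > Ksp, so La2(CO3)3 will precipitate.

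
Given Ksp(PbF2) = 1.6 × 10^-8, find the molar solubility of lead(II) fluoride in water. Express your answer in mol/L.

PbF2(s) ⇌ Pb^2+(aq) + 2 F^-(aq)
Ksp = [Pb^2+][F^-]^2
With molar solubility s: [Pb^2+] = s, [F^-] = 2s.
Ksp = s(2s)^2 = 4s^3
s^3 = 1.6 × 10^-8 / 4, so s = 1.6 × 10^-3 M

s = 1.6e-3 M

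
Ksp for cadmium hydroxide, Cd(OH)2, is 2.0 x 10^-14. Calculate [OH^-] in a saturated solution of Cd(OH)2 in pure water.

Cd(OH)2(s) <=> Cd^2+(aq) + 2 OH^-(aq)
Ksp = [Cd^2+][OH^-]^2
If s mol/L of Cd(OH)2 dissolves, [Cd^2+] = s and [OH^-] = 2s.
Substituting: Ksp = s(2s)^2 = 4s^3
s = (2.0 x 10^-14 / 4)^(1/3) = 1.71 x 10^-5 M
[OH^-] = 2s = 3.4 x 10^-5 M

[OH^-] ≈ 3.4 × 10^-5 M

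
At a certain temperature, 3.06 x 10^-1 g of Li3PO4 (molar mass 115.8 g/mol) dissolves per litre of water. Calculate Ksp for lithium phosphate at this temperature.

Ksp = 1.32 × 10^-9

Molar solubility s = (3.06 x 10^-1 g/L) / (115.8 g/mol) = 2.642 x 10^-3 M.
Li3PO4(s) <=> 3 Li^+(aq) + PO4^3-(aq)
For each mole of Li3PO4 that dissolves: [Li^+] = 3s, [PO4^3-] = s.
Ksp = [Li^+]^3[PO4^3-]
Substituting: Ksp = (3s)^3s = 27s^4
With s = 2.642 x 10^-3: Ksp = 1.32 × 10^-9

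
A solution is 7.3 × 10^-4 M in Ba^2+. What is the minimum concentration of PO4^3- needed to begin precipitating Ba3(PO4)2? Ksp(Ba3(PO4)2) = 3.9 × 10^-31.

[PO4^3-] ≈ 3.2 × 10^-11 M

Ba3(PO4)2(s) <=> 3 Ba^2+ + 2 PO4^3-
Ksp = [Ba^2+]^3[PO4^3-]^2
Precipitation begins when Q = Ksp. With [Ba^2+] = 7.3 × 10^-4 M:
3.9 × 10^-31 = (7.3 × 10^-4)^3 × [PO4^3-]^2
[PO4^3-] = (3.9 × 10^-31 / 3.89 × 10^-10)^(1/2) = 3.2 x 10^-11 M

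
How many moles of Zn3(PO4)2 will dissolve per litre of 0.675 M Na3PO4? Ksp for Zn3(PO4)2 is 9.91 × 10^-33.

Zn3(PO4)2(s) ⇌ 3 Zn^2+(aq) + 2 PO4^3-(aq)
Ksp = [Zn^2+]^3[PO4^3-]^2
If s mol/L dissolves here, [Zn^2+] = 3s, [PO4^3-] = 0.675 + 2s ≈ 0.675 (since PO4^3- from Na3PO4 dominates).
Ksp ≈ (3s)^3 × (0.675)^2
s = 9.30 × 10^-12 M
Check: 2s = 1.9 × 10^-11 ≪ 0.675, so the approximation is valid.

s = 9.30 × 10^-12 M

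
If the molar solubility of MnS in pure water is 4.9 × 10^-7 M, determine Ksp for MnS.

MnS(s) ⇌ Mn^2+(aq) + S^2-(aq)
For each mole of MnS that dissolves: [Mn^2+] = s, [S^2-] = s.
Ksp = [Mn^2+][S^2-]
Ksp = (s)(s) = s^2
Ksp = (4.9 × 10^-7)^2 = 2.4 × 10^-13

Ksp = 2.4e-13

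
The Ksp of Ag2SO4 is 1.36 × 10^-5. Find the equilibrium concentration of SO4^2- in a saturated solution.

Ag2SO4(s) ⇌ 2 Ag^+(aq) + SO4^2-(aq)
Ksp = [Ag^+]^2[SO4^2-]
For each mole of Ag2SO4 that dissolves: [Ag^+] = 2s, [SO4^2-] = s.
Ksp = (2s)^2s = 4s^3
s^3 = 1.36 × 10^-5 / 4, so s = 1.504 x 10^-2 M
[SO4^2-] = s = 1.50 × 10^-2 M

[SO4^2-] ≈ 0.0150 M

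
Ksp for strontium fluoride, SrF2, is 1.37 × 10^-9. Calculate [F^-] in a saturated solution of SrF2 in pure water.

SrF2(s) ⇌ Sr^2+(aq) + 2 F^-(aq)
Ksp = [Sr^2+][F^-]^2
If s mol/L of SrF2 dissolves, [Sr^2+] = s and [F^-] = 2s.
So Ksp = s × (2s)^2 = 4s^3
s = (1.37 × 10^-9 / 4)^(1/3) = 6.997 x 10^-4 M
[F^-] = 2s = 1.40 × 10^-3 M

[F^-] ≈ 1.40e-3 M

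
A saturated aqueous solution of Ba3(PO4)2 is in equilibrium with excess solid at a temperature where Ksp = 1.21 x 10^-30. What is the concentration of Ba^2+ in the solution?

[Ba^2+] = 1.22 × 10^-6 M

Ba3(PO4)2(s) <=> 3 Ba^2+(aq) + 2 PO4^3-(aq)
Ksp = [Ba^2+]^3[PO4^3-]^2
If s mol/L of Ba3(PO4)2 dissolves, [Ba^2+] = 3s and [PO4^3-] = 2s.
So Ksp = (3s)^3 × (2s)^2 = 108s^5
s^5 = 1.21 x 10^-30 / 108, so s = 4.073 × 10^-7 M
[Ba^2+] = 3s = 1.22 × 10^-6 M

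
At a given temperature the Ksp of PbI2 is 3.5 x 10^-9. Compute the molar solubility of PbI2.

PbI2(s) <=> Pb^2+(aq) + 2 I^-(aq)
Ksp = [Pb^2+][I^-]^2
Let s = molar solubility. Then [Pb^2+] = s and [I^-] = 2s.
Ksp = s(2s)^2 = 4s^3
Solving, s = (3.5 x 10^-9/4)^(1/3) = 9.6 x 10^-4 M

s = 9.6 × 10^-4 M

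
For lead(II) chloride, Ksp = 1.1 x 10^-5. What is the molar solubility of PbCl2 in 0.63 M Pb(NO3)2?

PbCl2(s) ⇌ Pb^2+ + 2 Cl^-
Ksp = [Pb^2+][Cl^-]^2
If s mol/L dissolves here, [Pb^2+] = 0.63 + s ≈ 0.63, [Cl^-] = 2s (Ksp is small, so little additional dissolves).
Ksp ≈ 0.63 × (2s)^2
s = 2.1 × 10^-3 M
Check: s = 2.1 x 10^-3 ≪ 0.63, so the approximation is valid.

2.1 × 10^-3 M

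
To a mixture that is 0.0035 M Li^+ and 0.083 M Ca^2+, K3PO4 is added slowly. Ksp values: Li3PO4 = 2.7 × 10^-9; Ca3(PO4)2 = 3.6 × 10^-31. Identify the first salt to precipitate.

Ca3(PO4)2

Each salt begins to precipitate when Q = Ksp, i.e. when [PO4^3-] reaches its threshold.
For Li3PO4: 2.7 × 10^-9 = (0.0035)^3 × [PO4^3-]  ⇒  [PO4^3-] = 6.3 x 10^-2 M.
For Ca3(PO4)2: 3.6 × 10^-31 = (0.083)^3 × [PO4^3-]^2  ⇒  [PO4^3-] = 2.5 × 10^-14 M.
The salt with the lower threshold [PO4^3-] precipitates first: Ca3(PO4)2.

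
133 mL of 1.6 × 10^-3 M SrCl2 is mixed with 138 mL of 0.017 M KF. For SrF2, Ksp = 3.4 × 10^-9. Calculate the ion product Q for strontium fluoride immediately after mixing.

Total volume = 133 + 138 = 271 mL.
[Sr^2+] = 1.6 × 10^-3 × (133/271) = 7.85 x 10^-4 M
[F^-] = 1.7 × 10^-2 × (138/271) = 8.66 × 10^-3 M
SrF2(s) <=> Sr^2+(aq) + 2 F^-(aq), so Q = [Sr^2+][F^-]^2
Q = (7.85 × 10^-4)(8.66 × 10^-3)^2 = 5.9 x 10^-8
Q > Ksp, so SrF2 will precipitate.

Q ≈ 5.9e-8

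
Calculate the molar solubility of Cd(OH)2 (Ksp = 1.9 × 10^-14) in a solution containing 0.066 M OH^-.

4.4e-12 M

Cd(OH)2(s) ⇌ Cd^2+ + 2 OH^-
Ksp = [Cd^2+][OH^-]^2
If s mol/L dissolves here, [Cd^2+] = s, [OH^-] = 0.066 + 2s ≈ 0.066 (Ksp is small, so little additional dissolves).
Ksp ≈ s × (0.066)^2
s = 4.4 × 10^-12 M
Check: 2s = 8.7 × 10^-12 ≪ 0.066, so the approximation is valid.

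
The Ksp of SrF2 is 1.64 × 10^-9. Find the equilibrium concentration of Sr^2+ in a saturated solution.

SrF2(s) ⇌ Sr^2+(aq) + 2 F^-(aq)
Ksp = [Sr^2+][F^-]^2
If s mol/L of SrF2 dissolves, [Sr^2+] = s and [F^-] = 2s.
Ksp = s(2s)^2 = 4s^3
s = (1.64 × 10^-9 / 4)^(1/3) = 7.429 × 10^-4 M
[Sr^2+] = s = 7.43 × 10^-4 M

[Sr^2+] ≈ 7.43 × 10^-4 M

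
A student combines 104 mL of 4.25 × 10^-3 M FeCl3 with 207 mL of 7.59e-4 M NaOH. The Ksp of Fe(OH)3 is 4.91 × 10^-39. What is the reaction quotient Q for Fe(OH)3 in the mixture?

1.83e-13

Total volume = 104 + 207 = 311 mL.
[Fe^3+] = 4.25 × 10^-3 × (104/311) = 1.421 × 10^-3 M
[OH^-] = 7.59 × 10^-4 × (207/311) = 5.052 × 10^-4 M
Fe(OH)3(s) ⇌ Fe^3+ + 3 OH^-, so Q = [Fe^3+][OH^-]^3
Q = (1.421 × 10^-3)(5.052 × 10^-4)^3 = 1.83 x 10^-13
Q > Ksp, so Fe(OH)3 will precipitate.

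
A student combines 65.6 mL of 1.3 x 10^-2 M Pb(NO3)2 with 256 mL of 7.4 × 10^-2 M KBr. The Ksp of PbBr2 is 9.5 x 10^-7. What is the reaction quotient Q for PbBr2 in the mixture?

9.2 × 10^-6

Total volume = 65.6 + 256 = 321.6 mL.
[Pb^2+] = 1.3 × 10^-2 × (65.6/321.6) = 2.65 x 10^-3 M
[Br^-] = 7.4 x 10^-2 × (256/321.6) = 5.89 × 10^-2 M
PbBr2(s) ⇌ Pb^2+ + 2 Br^-, so Q = [Pb^2+][Br^-]^2
Q = (2.65 × 10^-3)(5.89 × 10^-2)^2 = 9.2 x 10^-6
Q > Ksp, so PbBr2 will precipitate.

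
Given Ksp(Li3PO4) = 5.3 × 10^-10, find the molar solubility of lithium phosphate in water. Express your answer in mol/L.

Li3PO4(s) ⇌ 3 Li^+ + PO4^3-
Ksp = [Li^+]^3[PO4^3-]
Let s = molar solubility. Then [Li^+] = 3s and [PO4^3-] = s.
Substituting: Ksp = (3s)^3s = 27s^4
s^4 = 5.3 × 10^-10 / 27, so s = 2.1 × 10^-3 M

s ≈ 2.1e-3 M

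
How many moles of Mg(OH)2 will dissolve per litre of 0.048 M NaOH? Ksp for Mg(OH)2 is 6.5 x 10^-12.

Mg(OH)2(s) ⇌ Mg^2+ + 2 OH^-
Ksp = [Mg^2+][OH^-]^2
If s mol/L dissolves here, [Mg^2+] = s, [OH^-] = 0.048 + 2s ≈ 0.048 (common-ion effect: OH^- is already 0.048 M).
Ksp ≈ s × (0.048)^2
s = 2.8 x 10^-9 M
Check: 2s = 5.6 x 10^-9 ≪ 0.048, so the approximation is valid.

s ≈ 2.8 x 10^-9 M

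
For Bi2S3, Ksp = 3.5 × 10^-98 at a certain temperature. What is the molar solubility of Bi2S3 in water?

Bi2S3(s) <=> 2 Bi^3+(aq) + 3 S^2-(aq)
Ksp = [Bi^3+]^2[S^2-]^3
Let s = molar solubility. Then [Bi^3+] = 2s and [S^2-] = 3s.
Ksp = (2s)^2(3s)^3 = 108s^5
s = (3.5 × 10^-98 / 108)^(1/5) = 1.3 × 10^-20 M

s = 1.3 × 10^-20 M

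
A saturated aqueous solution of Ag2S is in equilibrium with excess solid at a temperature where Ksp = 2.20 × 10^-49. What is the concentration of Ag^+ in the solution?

Ag2S(s) ⇌ 2 Ag^+(aq) + S^2-(aq)
Ksp = [Ag^+]^2[S^2-]
For each mole of Ag2S that dissolves: [Ag^+] = 2s, [S^2-] = s.
Substituting: Ksp = (2s)^2s = 4s^3
Solving, s = (2.20 × 10^-49/4)^(1/3) = 3.803 x 10^-17 M
[Ag^+] = 2s = 7.61 x 10^-17 M

[Ag^+] ≈ 7.61 × 10^-17 M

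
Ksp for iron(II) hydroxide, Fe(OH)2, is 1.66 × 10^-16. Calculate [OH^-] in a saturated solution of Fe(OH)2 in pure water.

Fe(OH)2(s) ⇌ Fe^2+ + 2 OH^-
Ksp = [Fe^2+][OH^-]^2
For each mole of Fe(OH)2 that dissolves: [Fe^2+] = s, [OH^-] = 2s.
Ksp = s(2s)^2 = 4s^3
s = (1.66 × 10^-16 / 4)^(1/3) = 3.462 × 10^-6 M
[OH^-] = 2s = 6.92 x 10^-6 M

6.92 x 10^-6 M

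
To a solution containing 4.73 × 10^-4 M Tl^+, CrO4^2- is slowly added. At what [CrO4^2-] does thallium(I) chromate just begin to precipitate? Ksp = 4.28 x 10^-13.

Tl2CrO4(s) ⇌ 2 Tl^+ + CrO4^2-
Ksp = [Tl^+]^2[CrO4^2-]
Precipitation begins when Q = Ksp. With [Tl^+] = 4.73 × 10^-4 M:
4.28 x 10^-13 = (4.73 × 10^-4)^2 × [CrO4^2-]
[CrO4^2-] = (4.28 x 10^-13 / 2.237 x 10^-7) = 1.91 x 10^-6 M

[CrO4^2-] = 1.91 x 10^-6 M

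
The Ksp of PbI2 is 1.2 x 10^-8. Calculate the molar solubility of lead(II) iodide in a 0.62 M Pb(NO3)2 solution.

PbI2(s) ⇌ Pb^2+ + 2 I^-
Ksp = [Pb^2+][I^-]^2
If s mol/L dissolves here, [Pb^2+] = 0.62 + s ≈ 0.62, [I^-] = 2s (common-ion effect: Pb^2+ is already 0.62 M).
Ksp ≈ 0.62 × (2s)^2
s = 7.0 × 10^-5 M
Check: s = 7.0 × 10^-5 ≪ 0.62, so the approximation is valid.

7.0e-5 M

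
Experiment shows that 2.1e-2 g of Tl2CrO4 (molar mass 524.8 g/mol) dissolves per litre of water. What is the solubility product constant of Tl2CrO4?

2.6e-13

Molar solubility s = (2.1 x 10^-2 g/L) / (524.8 g/mol) = 4.00 × 10^-5 M.
Tl2CrO4(s) ⇌ 2 Tl^+ + CrO4^2-
With molar solubility s: [Tl^+] = 2s, [CrO4^2-] = s.
Ksp = [Tl^+]^2[CrO4^2-]
Substituting: Ksp = (2s)^2s = 4s^3
Ksp = 4 × (4.00 × 10^-5)^3 = 2.6 × 10^-13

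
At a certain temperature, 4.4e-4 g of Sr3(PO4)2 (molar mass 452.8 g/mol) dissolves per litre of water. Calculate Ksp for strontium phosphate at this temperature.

Molar solubility s = (4.4 x 10^-4 g/L) / (452.8 g/mol) = 9.72 × 10^-7 M.
Sr3(PO4)2(s) ⇌ 3 Sr^2+ + 2 PO4^3-
Let s = molar solubility. Then [Sr^2+] = 3s and [PO4^3-] = 2s.
Ksp = [Sr^2+]^3[PO4^3-]^2
So Ksp = (3s)^3 × (2s)^2 = 108s^5
Ksp = 108 × (9.72 × 10^-7)^5 = 9.4 × 10^-29

Ksp = 9.4 × 10^-29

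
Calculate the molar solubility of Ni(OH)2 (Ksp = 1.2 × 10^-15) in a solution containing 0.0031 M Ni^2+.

3.1 x 10^-7 M

Ni(OH)2(s) ⇌ Ni^2+(aq) + 2 OH^-(aq)
Ksp = [Ni^2+][OH^-]^2
If s mol/L dissolves here, [Ni^2+] = 0.0031 + s ≈ 0.0031, [OH^-] = 2s (since the Ni^2+ already present dominates).
Ksp ≈ 0.0031 × (2s)^2
s = 3.1 × 10^-7 M
Check: s = 3.1 x 10^-7 ≪ 0.0031, so the approximation is valid.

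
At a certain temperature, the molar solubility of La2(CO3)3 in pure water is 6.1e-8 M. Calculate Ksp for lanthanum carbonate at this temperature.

La2(CO3)3(s) ⇌ 2 La^3+ + 3 CO3^2-
If s mol/L of La2(CO3)3 dissolves, [La^3+] = 2s and [CO3^2-] = 3s.
Ksp = [La^3+]^2[CO3^2-]^3
Ksp = (2s)^2(3s)^3 = 108s^5
With s = 6.1 × 10^-8: Ksp = 9.1 × 10^-35

9.1e-35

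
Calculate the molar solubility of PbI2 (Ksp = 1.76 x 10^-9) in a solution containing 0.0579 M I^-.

s ≈ 5.25 × 10^-7 M

PbI2(s) ⇌ Pb^2+ + 2 I^-
Ksp = [Pb^2+][I^-]^2
Let s = moles of PbI2 that dissolve per litre. [Pb^2+] = s, [I^-] = 0.0579 + 2s ≈ 0.0579 (common-ion effect: I^- is already 0.0579 M).
Ksp ≈ s × (0.0579)^2
s = 5.25 × 10^-7 M
Check: 2s = 1.0 × 10^-6 ≪ 0.0579, so the approximation is valid.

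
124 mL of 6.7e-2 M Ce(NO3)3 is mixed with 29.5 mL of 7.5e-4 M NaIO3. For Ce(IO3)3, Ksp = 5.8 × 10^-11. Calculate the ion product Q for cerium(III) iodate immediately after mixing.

Q ≈ 1.6 x 10^-13

Total volume = 124 + 29.5 = 153.5 mL.
[Ce^3+] = 6.7 × 10^-2 × (124/153.5) = 5.41 × 10^-2 M
[IO3^-] = 7.5 × 10^-4 × (29.5/153.5) = 1.44 × 10^-4 M
Ce(IO3)3(s) ⇌ Ce^3+ + 3 IO3^-, so Q = [Ce^3+][IO3^-]^3
Q = (5.41 x 10^-2)(1.44 x 10^-4)^3 = 1.6 x 10^-13
Q < Ksp, so no precipitate of Ce(IO3)3 forms.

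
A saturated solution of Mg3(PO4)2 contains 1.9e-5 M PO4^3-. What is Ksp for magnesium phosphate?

Mg3(PO4)2(s) <=> 3 Mg^2+ + 2 PO4^3-
Stoichiometry gives [Mg^2+] = (3/2)[PO4^3-] = 2.85 x 10^-5 M.
Ksp = [Mg^2+]^3[PO4^3-]^2
Ksp = (2.85 x 10^-5)^3 × (1.9 × 10^-5)^2 = 8.4 × 10^-24

8.4 × 10^-24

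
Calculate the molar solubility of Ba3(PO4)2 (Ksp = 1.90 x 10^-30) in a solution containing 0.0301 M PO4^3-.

s ≈ 4.27e-10 M

Ba3(PO4)2(s) <=> 3 Ba^2+(aq) + 2 PO4^3-(aq)
Ksp = [Ba^2+]^3[PO4^3-]^2
Let s = moles of Ba3(PO4)2 that dissolve per litre. [Ba^2+] = 3s, [PO4^3-] = 0.0301 + 2s ≈ 0.0301 (Ksp is small, so little additional dissolves).
Ksp ≈ (3s)^3 × (0.0301)^2
s = 4.27 x 10^-10 M
Check: 2s = 8.5 × 10^-10 ≪ 0.0301, so the approximation is valid.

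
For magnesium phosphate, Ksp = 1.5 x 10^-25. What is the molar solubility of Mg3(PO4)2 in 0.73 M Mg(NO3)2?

Mg3(PO4)2(s) <=> 3 Mg^2+ + 2 PO4^3-
Ksp = [Mg^2+]^3[PO4^3-]^2
Let s = moles of Mg3(PO4)2 that dissolve per litre. [Mg^2+] = 0.73 + 3s ≈ 0.73, [PO4^3-] = 2s (Ksp is small, so little additional dissolves).
Ksp ≈ (0.73)^3 × (2s)^2
s = 3.1 × 10^-13 M
Check: 3s = 9.3 × 10^-13 ≪ 0.73, so the approximation is valid.

s = 3.1e-13 M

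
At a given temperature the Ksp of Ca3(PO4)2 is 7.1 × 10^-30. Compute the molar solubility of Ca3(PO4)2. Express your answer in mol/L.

5.8 × 10^-7 M

Ca3(PO4)2(s) ⇌ 3 Ca^2+(aq) + 2 PO4^3-(aq)
Ksp = [Ca^2+]^3[PO4^3-]^2
For each mole of Ca3(PO4)2 that dissolves: [Ca^2+] = 3s, [PO4^3-] = 2s.
Ksp = (3s)^3(2s)^2 = 108s^5
Solving, s = (7.1 × 10^-30/108)^(1/5) = 5.8 × 10^-7 M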